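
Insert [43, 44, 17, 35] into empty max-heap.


Insert 43: [43]
Insert 44: [44, 43]
Insert 17: [44, 43, 17]
Insert 35: [44, 43, 17, 35]

Final heap: [44, 43, 17, 35]


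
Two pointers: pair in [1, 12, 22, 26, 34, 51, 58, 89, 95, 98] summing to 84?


lo=0(1)+hi=9(98)=99
lo=0(1)+hi=8(95)=96
lo=0(1)+hi=7(89)=90
lo=0(1)+hi=6(58)=59
lo=1(12)+hi=6(58)=70
lo=2(22)+hi=6(58)=80
lo=3(26)+hi=6(58)=84

Yes: 26+58=84


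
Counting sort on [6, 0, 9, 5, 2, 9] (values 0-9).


Input: [6, 0, 9, 5, 2, 9]
Counts: [1, 0, 1, 0, 0, 1, 1, 0, 0, 2]

Sorted: [0, 2, 5, 6, 9, 9]


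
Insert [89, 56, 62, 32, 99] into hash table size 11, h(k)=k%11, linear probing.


Insert 89: h=1 -> slot 1
Insert 56: h=1, 1 probes -> slot 2
Insert 62: h=7 -> slot 7
Insert 32: h=10 -> slot 10
Insert 99: h=0 -> slot 0

Table: [99, 89, 56, None, None, None, None, 62, None, None, 32]


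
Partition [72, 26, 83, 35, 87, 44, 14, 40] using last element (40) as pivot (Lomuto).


Pivot: 40
  26 <= 40: swap -> [26, 72, 83, 35, 87, 44, 14, 40]
  35 <= 40: swap -> [26, 35, 83, 72, 87, 44, 14, 40]
  14 <= 40: swap -> [26, 35, 14, 72, 87, 44, 83, 40]
Place pivot at 3: [26, 35, 14, 40, 87, 44, 83, 72]

Partitioned: [26, 35, 14, 40, 87, 44, 83, 72]


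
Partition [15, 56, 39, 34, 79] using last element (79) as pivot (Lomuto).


Pivot: 79
  15 <= 79: advance i (no swap)
  56 <= 79: advance i (no swap)
  39 <= 79: advance i (no swap)
  34 <= 79: advance i (no swap)
Place pivot at 4: [15, 56, 39, 34, 79]

Partitioned: [15, 56, 39, 34, 79]


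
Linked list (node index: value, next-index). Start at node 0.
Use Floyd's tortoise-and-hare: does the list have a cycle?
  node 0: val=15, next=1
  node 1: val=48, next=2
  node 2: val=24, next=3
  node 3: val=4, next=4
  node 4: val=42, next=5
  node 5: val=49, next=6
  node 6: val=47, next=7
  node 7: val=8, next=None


Floyd's tortoise (slow, +1) and hare (fast, +2):
  init: slow=0, fast=0
  step 1: slow=1, fast=2
  step 2: slow=2, fast=4
  step 3: slow=3, fast=6
  step 4: fast 6->7->None, no cycle

Cycle: no


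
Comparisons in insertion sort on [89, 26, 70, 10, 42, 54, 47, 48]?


Algorithm: insertion sort
Input: [89, 26, 70, 10, 42, 54, 47, 48]
Sorted: [10, 26, 42, 47, 48, 54, 70, 89]

20


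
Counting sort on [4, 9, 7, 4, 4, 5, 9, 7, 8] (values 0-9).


Input: [4, 9, 7, 4, 4, 5, 9, 7, 8]
Counts: [0, 0, 0, 0, 3, 1, 0, 2, 1, 2]

Sorted: [4, 4, 4, 5, 7, 7, 8, 9, 9]


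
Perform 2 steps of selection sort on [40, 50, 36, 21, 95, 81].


Initial: [40, 50, 36, 21, 95, 81]
Step 1: min=21 at 3
  Swap: [21, 50, 36, 40, 95, 81]
Step 2: min=36 at 2
  Swap: [21, 36, 50, 40, 95, 81]

After 2 steps: [21, 36, 50, 40, 95, 81]


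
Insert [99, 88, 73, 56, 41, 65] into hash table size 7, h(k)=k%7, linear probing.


Insert 99: h=1 -> slot 1
Insert 88: h=4 -> slot 4
Insert 73: h=3 -> slot 3
Insert 56: h=0 -> slot 0
Insert 41: h=6 -> slot 6
Insert 65: h=2 -> slot 2

Table: [56, 99, 65, 73, 88, None, 41]


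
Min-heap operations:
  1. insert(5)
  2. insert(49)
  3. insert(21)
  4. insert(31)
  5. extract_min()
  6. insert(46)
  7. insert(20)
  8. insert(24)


insert(5) -> [5]
insert(49) -> [5, 49]
insert(21) -> [5, 49, 21]
insert(31) -> [5, 31, 21, 49]
extract_min()->5, [21, 31, 49]
insert(46) -> [21, 31, 49, 46]
insert(20) -> [20, 21, 49, 46, 31]
insert(24) -> [20, 21, 24, 46, 31, 49]

Final heap: [20, 21, 24, 46, 31, 49]


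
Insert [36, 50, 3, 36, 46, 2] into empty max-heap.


Insert 36: [36]
Insert 50: [50, 36]
Insert 3: [50, 36, 3]
Insert 36: [50, 36, 3, 36]
Insert 46: [50, 46, 3, 36, 36]
Insert 2: [50, 46, 3, 36, 36, 2]

Final heap: [50, 46, 3, 36, 36, 2]


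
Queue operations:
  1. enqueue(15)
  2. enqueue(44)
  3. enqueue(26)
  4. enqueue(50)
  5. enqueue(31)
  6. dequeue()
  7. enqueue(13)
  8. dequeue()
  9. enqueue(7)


enqueue(15) -> [15]
enqueue(44) -> [15, 44]
enqueue(26) -> [15, 44, 26]
enqueue(50) -> [15, 44, 26, 50]
enqueue(31) -> [15, 44, 26, 50, 31]
dequeue()->15, [44, 26, 50, 31]
enqueue(13) -> [44, 26, 50, 31, 13]
dequeue()->44, [26, 50, 31, 13]
enqueue(7) -> [26, 50, 31, 13, 7]

Final queue: [26, 50, 31, 13, 7]


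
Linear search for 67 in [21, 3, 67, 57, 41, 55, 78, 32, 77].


i=0: 21!=67
i=1: 3!=67
i=2: 67==67 found!

Found at 2, 3 comps


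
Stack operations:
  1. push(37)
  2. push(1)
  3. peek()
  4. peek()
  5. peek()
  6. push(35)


push(37) -> [37]
push(1) -> [37, 1]
peek()->1
peek()->1
peek()->1
push(35) -> [37, 1, 35]

Final stack: [37, 1, 35]


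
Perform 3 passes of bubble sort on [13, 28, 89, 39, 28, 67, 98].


Initial: [13, 28, 89, 39, 28, 67, 98]
Pass 1: [13, 28, 39, 28, 67, 89, 98] (3 swaps)
Pass 2: [13, 28, 28, 39, 67, 89, 98] (1 swaps)
Pass 3: [13, 28, 28, 39, 67, 89, 98] (0 swaps)

After 3 passes: [13, 28, 28, 39, 67, 89, 98]


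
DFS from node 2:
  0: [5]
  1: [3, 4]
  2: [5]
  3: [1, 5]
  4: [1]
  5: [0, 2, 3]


Visit 2, push [5]
Visit 5, push [3, 0]
Visit 0, push []
Visit 3, push [1]
Visit 1, push [4]
Visit 4, push []

DFS order: [2, 5, 0, 3, 1, 4]


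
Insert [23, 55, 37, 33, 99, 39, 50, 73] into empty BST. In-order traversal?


Insert 23: root
Insert 55: R from 23
Insert 37: R from 23 -> L from 55
Insert 33: R from 23 -> L from 55 -> L from 37
Insert 99: R from 23 -> R from 55
Insert 39: R from 23 -> L from 55 -> R from 37
Insert 50: R from 23 -> L from 55 -> R from 37 -> R from 39
Insert 73: R from 23 -> R from 55 -> L from 99

In-order: [23, 33, 37, 39, 50, 55, 73, 99]


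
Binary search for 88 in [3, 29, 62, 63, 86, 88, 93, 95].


Step 1: lo=0, hi=7, mid=3, val=63
Step 2: lo=4, hi=7, mid=5, val=88

Found at index 5


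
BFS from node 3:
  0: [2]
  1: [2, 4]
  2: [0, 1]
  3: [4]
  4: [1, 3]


Visit 3, enqueue [4]
Visit 4, enqueue [1]
Visit 1, enqueue [2]
Visit 2, enqueue [0]
Visit 0, enqueue []

BFS order: [3, 4, 1, 2, 0]


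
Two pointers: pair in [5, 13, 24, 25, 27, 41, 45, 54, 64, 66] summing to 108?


lo=0(5)+hi=9(66)=71
lo=1(13)+hi=9(66)=79
lo=2(24)+hi=9(66)=90
lo=3(25)+hi=9(66)=91
lo=4(27)+hi=9(66)=93
lo=5(41)+hi=9(66)=107
lo=6(45)+hi=9(66)=111
lo=6(45)+hi=8(64)=109
lo=6(45)+hi=7(54)=99

No pair found


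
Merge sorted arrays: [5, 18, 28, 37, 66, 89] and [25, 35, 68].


Take 5 from A
Take 18 from A
Take 25 from B
Take 28 from A
Take 35 from B
Take 37 from A
Take 66 from A
Take 68 from B

Merged: [5, 18, 25, 28, 35, 37, 66, 68, 89]


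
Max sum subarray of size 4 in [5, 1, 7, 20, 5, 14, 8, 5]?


[0:4]: 33
[1:5]: 33
[2:6]: 46
[3:7]: 47
[4:8]: 32

Max: 47 at [3:7]


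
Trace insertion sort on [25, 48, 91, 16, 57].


Initial: [25, 48, 91, 16, 57]
Insert 48: [25, 48, 91, 16, 57]
Insert 91: [25, 48, 91, 16, 57]
Insert 16: [16, 25, 48, 91, 57]
Insert 57: [16, 25, 48, 57, 91]

Sorted: [16, 25, 48, 57, 91]


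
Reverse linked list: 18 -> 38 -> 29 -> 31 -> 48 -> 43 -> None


Step 1: curr=18, set curr.next=prev(None) | reversed so far: 18
Step 2: curr=38, set curr.next=prev(18) | reversed so far: 38 -> 18
Step 3: curr=29, set curr.next=prev(38) | reversed so far: 29 -> 38 -> 18
Step 4: curr=31, set curr.next=prev(29) | reversed so far: 31 -> 29 -> 38 -> 18
Step 5: curr=48, set curr.next=prev(31) | reversed so far: 48 -> 31 -> 29 -> 38 -> 18
Step 6: curr=43, set curr.next=prev(48) | reversed so far: 43 -> 48 -> 31 -> 29 -> 38 -> 18

43 -> 48 -> 31 -> 29 -> 38 -> 18 -> None


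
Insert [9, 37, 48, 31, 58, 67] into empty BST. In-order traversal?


Insert 9: root
Insert 37: R from 9
Insert 48: R from 9 -> R from 37
Insert 31: R from 9 -> L from 37
Insert 58: R from 9 -> R from 37 -> R from 48
Insert 67: R from 9 -> R from 37 -> R from 48 -> R from 58

In-order: [9, 31, 37, 48, 58, 67]


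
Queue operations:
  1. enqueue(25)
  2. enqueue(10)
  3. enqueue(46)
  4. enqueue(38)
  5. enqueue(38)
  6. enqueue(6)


enqueue(25) -> [25]
enqueue(10) -> [25, 10]
enqueue(46) -> [25, 10, 46]
enqueue(38) -> [25, 10, 46, 38]
enqueue(38) -> [25, 10, 46, 38, 38]
enqueue(6) -> [25, 10, 46, 38, 38, 6]

Final queue: [25, 10, 46, 38, 38, 6]


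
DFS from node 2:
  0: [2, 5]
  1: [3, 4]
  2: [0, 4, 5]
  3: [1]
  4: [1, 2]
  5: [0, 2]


Visit 2, push [5, 4, 0]
Visit 0, push [5]
Visit 5, push []
Visit 4, push [1]
Visit 1, push [3]
Visit 3, push []

DFS order: [2, 0, 5, 4, 1, 3]


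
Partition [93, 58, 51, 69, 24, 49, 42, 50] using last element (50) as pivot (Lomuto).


Pivot: 50
  24 <= 50: swap -> [24, 58, 51, 69, 93, 49, 42, 50]
  49 <= 50: swap -> [24, 49, 51, 69, 93, 58, 42, 50]
  42 <= 50: swap -> [24, 49, 42, 69, 93, 58, 51, 50]
Place pivot at 3: [24, 49, 42, 50, 93, 58, 51, 69]

Partitioned: [24, 49, 42, 50, 93, 58, 51, 69]


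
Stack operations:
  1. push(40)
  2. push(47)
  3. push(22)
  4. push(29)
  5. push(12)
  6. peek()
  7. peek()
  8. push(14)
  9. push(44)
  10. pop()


push(40) -> [40]
push(47) -> [40, 47]
push(22) -> [40, 47, 22]
push(29) -> [40, 47, 22, 29]
push(12) -> [40, 47, 22, 29, 12]
peek()->12
peek()->12
push(14) -> [40, 47, 22, 29, 12, 14]
push(44) -> [40, 47, 22, 29, 12, 14, 44]
pop()->44, [40, 47, 22, 29, 12, 14]

Final stack: [40, 47, 22, 29, 12, 14]


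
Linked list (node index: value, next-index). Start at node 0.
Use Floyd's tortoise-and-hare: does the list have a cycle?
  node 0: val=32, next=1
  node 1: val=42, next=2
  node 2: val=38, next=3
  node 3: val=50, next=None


Floyd's tortoise (slow, +1) and hare (fast, +2):
  init: slow=0, fast=0
  step 1: slow=1, fast=2
  step 2: fast 2->3->None, no cycle

Cycle: no


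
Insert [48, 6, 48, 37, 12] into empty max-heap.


Insert 48: [48]
Insert 6: [48, 6]
Insert 48: [48, 6, 48]
Insert 37: [48, 37, 48, 6]
Insert 12: [48, 37, 48, 6, 12]

Final heap: [48, 37, 48, 6, 12]


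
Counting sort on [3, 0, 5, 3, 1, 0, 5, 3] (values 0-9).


Input: [3, 0, 5, 3, 1, 0, 5, 3]
Counts: [2, 1, 0, 3, 0, 2, 0, 0, 0, 0]

Sorted: [0, 0, 1, 3, 3, 3, 5, 5]


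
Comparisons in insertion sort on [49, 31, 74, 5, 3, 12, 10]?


Algorithm: insertion sort
Input: [49, 31, 74, 5, 3, 12, 10]
Sorted: [3, 5, 10, 12, 31, 49, 74]

18


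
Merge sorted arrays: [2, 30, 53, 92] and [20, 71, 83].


Take 2 from A
Take 20 from B
Take 30 from A
Take 53 from A
Take 71 from B
Take 83 from B

Merged: [2, 20, 30, 53, 71, 83, 92]


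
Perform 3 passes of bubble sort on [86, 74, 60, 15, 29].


Initial: [86, 74, 60, 15, 29]
Pass 1: [74, 60, 15, 29, 86] (4 swaps)
Pass 2: [60, 15, 29, 74, 86] (3 swaps)
Pass 3: [15, 29, 60, 74, 86] (2 swaps)

After 3 passes: [15, 29, 60, 74, 86]


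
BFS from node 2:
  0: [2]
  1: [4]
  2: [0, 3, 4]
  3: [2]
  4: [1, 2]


Visit 2, enqueue [0, 3, 4]
Visit 0, enqueue []
Visit 3, enqueue []
Visit 4, enqueue [1]
Visit 1, enqueue []

BFS order: [2, 0, 3, 4, 1]


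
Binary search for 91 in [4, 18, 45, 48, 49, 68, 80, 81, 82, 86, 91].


Step 1: lo=0, hi=10, mid=5, val=68
Step 2: lo=6, hi=10, mid=8, val=82
Step 3: lo=9, hi=10, mid=9, val=86
Step 4: lo=10, hi=10, mid=10, val=91

Found at index 10


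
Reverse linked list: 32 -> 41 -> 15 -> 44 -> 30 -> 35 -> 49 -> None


Step 1: curr=32, set curr.next=prev(None) | reversed so far: 32
Step 2: curr=41, set curr.next=prev(32) | reversed so far: 41 -> 32
Step 3: curr=15, set curr.next=prev(41) | reversed so far: 15 -> 41 -> 32
Step 4: curr=44, set curr.next=prev(15) | reversed so far: 44 -> 15 -> 41 -> 32
Step 5: curr=30, set curr.next=prev(44) | reversed so far: 30 -> 44 -> 15 -> 41 -> 32
Step 6: curr=35, set curr.next=prev(30) | reversed so far: 35 -> 30 -> 44 -> 15 -> 41 -> 32
Step 7: curr=49, set curr.next=prev(35) | reversed so far: 49 -> 35 -> 30 -> 44 -> 15 -> 41 -> 32

49 -> 35 -> 30 -> 44 -> 15 -> 41 -> 32 -> None


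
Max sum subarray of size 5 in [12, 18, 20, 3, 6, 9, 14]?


[0:5]: 59
[1:6]: 56
[2:7]: 52

Max: 59 at [0:5]


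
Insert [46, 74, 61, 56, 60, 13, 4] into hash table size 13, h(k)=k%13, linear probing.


Insert 46: h=7 -> slot 7
Insert 74: h=9 -> slot 9
Insert 61: h=9, 1 probes -> slot 10
Insert 56: h=4 -> slot 4
Insert 60: h=8 -> slot 8
Insert 13: h=0 -> slot 0
Insert 4: h=4, 1 probes -> slot 5

Table: [13, None, None, None, 56, 4, None, 46, 60, 74, 61, None, None]


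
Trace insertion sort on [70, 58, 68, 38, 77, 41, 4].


Initial: [70, 58, 68, 38, 77, 41, 4]
Insert 58: [58, 70, 68, 38, 77, 41, 4]
Insert 68: [58, 68, 70, 38, 77, 41, 4]
Insert 38: [38, 58, 68, 70, 77, 41, 4]
Insert 77: [38, 58, 68, 70, 77, 41, 4]
Insert 41: [38, 41, 58, 68, 70, 77, 4]
Insert 4: [4, 38, 41, 58, 68, 70, 77]

Sorted: [4, 38, 41, 58, 68, 70, 77]


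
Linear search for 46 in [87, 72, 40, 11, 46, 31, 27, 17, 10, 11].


i=0: 87!=46
i=1: 72!=46
i=2: 40!=46
i=3: 11!=46
i=4: 46==46 found!

Found at 4, 5 comps


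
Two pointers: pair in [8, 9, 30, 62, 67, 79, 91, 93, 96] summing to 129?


lo=0(8)+hi=8(96)=104
lo=1(9)+hi=8(96)=105
lo=2(30)+hi=8(96)=126
lo=3(62)+hi=8(96)=158
lo=3(62)+hi=7(93)=155
lo=3(62)+hi=6(91)=153
lo=3(62)+hi=5(79)=141
lo=3(62)+hi=4(67)=129

Yes: 62+67=129


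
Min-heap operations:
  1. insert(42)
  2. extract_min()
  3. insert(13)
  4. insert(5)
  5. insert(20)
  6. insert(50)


insert(42) -> [42]
extract_min()->42, []
insert(13) -> [13]
insert(5) -> [5, 13]
insert(20) -> [5, 13, 20]
insert(50) -> [5, 13, 20, 50]

Final heap: [5, 13, 20, 50]


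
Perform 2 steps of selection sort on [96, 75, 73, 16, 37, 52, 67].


Initial: [96, 75, 73, 16, 37, 52, 67]
Step 1: min=16 at 3
  Swap: [16, 75, 73, 96, 37, 52, 67]
Step 2: min=37 at 4
  Swap: [16, 37, 73, 96, 75, 52, 67]

After 2 steps: [16, 37, 73, 96, 75, 52, 67]


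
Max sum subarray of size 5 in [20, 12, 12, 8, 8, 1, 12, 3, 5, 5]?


[0:5]: 60
[1:6]: 41
[2:7]: 41
[3:8]: 32
[4:9]: 29
[5:10]: 26

Max: 60 at [0:5]


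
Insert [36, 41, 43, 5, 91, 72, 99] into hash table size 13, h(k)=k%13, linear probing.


Insert 36: h=10 -> slot 10
Insert 41: h=2 -> slot 2
Insert 43: h=4 -> slot 4
Insert 5: h=5 -> slot 5
Insert 91: h=0 -> slot 0
Insert 72: h=7 -> slot 7
Insert 99: h=8 -> slot 8

Table: [91, None, 41, None, 43, 5, None, 72, 99, None, 36, None, None]


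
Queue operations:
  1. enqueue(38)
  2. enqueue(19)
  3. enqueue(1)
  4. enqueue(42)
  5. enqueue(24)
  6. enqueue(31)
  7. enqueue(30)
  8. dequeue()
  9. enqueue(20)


enqueue(38) -> [38]
enqueue(19) -> [38, 19]
enqueue(1) -> [38, 19, 1]
enqueue(42) -> [38, 19, 1, 42]
enqueue(24) -> [38, 19, 1, 42, 24]
enqueue(31) -> [38, 19, 1, 42, 24, 31]
enqueue(30) -> [38, 19, 1, 42, 24, 31, 30]
dequeue()->38, [19, 1, 42, 24, 31, 30]
enqueue(20) -> [19, 1, 42, 24, 31, 30, 20]

Final queue: [19, 1, 42, 24, 31, 30, 20]


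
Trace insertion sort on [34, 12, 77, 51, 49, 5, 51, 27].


Initial: [34, 12, 77, 51, 49, 5, 51, 27]
Insert 12: [12, 34, 77, 51, 49, 5, 51, 27]
Insert 77: [12, 34, 77, 51, 49, 5, 51, 27]
Insert 51: [12, 34, 51, 77, 49, 5, 51, 27]
Insert 49: [12, 34, 49, 51, 77, 5, 51, 27]
Insert 5: [5, 12, 34, 49, 51, 77, 51, 27]
Insert 51: [5, 12, 34, 49, 51, 51, 77, 27]
Insert 27: [5, 12, 27, 34, 49, 51, 51, 77]

Sorted: [5, 12, 27, 34, 49, 51, 51, 77]


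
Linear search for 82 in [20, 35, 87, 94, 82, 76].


i=0: 20!=82
i=1: 35!=82
i=2: 87!=82
i=3: 94!=82
i=4: 82==82 found!

Found at 4, 5 comps


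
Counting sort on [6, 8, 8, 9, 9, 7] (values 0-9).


Input: [6, 8, 8, 9, 9, 7]
Counts: [0, 0, 0, 0, 0, 0, 1, 1, 2, 2]

Sorted: [6, 7, 8, 8, 9, 9]


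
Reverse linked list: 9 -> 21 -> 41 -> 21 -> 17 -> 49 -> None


Step 1: curr=9, set curr.next=prev(None) | reversed so far: 9
Step 2: curr=21, set curr.next=prev(9) | reversed so far: 21 -> 9
Step 3: curr=41, set curr.next=prev(21) | reversed so far: 41 -> 21 -> 9
Step 4: curr=21, set curr.next=prev(41) | reversed so far: 21 -> 41 -> 21 -> 9
Step 5: curr=17, set curr.next=prev(21) | reversed so far: 17 -> 21 -> 41 -> 21 -> 9
Step 6: curr=49, set curr.next=prev(17) | reversed so far: 49 -> 17 -> 21 -> 41 -> 21 -> 9

49 -> 17 -> 21 -> 41 -> 21 -> 9 -> None


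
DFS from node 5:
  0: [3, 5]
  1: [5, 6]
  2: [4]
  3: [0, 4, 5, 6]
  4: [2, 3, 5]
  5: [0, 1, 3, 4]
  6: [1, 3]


Visit 5, push [4, 3, 1, 0]
Visit 0, push [3]
Visit 3, push [6, 4]
Visit 4, push [2]
Visit 2, push []
Visit 6, push [1]
Visit 1, push []

DFS order: [5, 0, 3, 4, 2, 6, 1]


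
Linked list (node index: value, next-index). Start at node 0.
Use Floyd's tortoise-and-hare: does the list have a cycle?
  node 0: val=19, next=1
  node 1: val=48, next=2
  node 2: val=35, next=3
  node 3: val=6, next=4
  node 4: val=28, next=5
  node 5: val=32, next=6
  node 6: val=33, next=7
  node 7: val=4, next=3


Floyd's tortoise (slow, +1) and hare (fast, +2):
  init: slow=0, fast=0
  step 1: slow=1, fast=2
  step 2: slow=2, fast=4
  step 3: slow=3, fast=6
  step 4: slow=4, fast=3
  step 5: slow=5, fast=5
  slow == fast at node 5: cycle detected

Cycle: yes


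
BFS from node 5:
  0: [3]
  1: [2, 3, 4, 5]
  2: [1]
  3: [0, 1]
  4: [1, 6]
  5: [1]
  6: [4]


Visit 5, enqueue [1]
Visit 1, enqueue [2, 3, 4]
Visit 2, enqueue []
Visit 3, enqueue [0]
Visit 4, enqueue [6]
Visit 0, enqueue []
Visit 6, enqueue []

BFS order: [5, 1, 2, 3, 4, 0, 6]


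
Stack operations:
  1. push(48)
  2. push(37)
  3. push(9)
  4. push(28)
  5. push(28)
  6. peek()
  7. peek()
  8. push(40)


push(48) -> [48]
push(37) -> [48, 37]
push(9) -> [48, 37, 9]
push(28) -> [48, 37, 9, 28]
push(28) -> [48, 37, 9, 28, 28]
peek()->28
peek()->28
push(40) -> [48, 37, 9, 28, 28, 40]

Final stack: [48, 37, 9, 28, 28, 40]


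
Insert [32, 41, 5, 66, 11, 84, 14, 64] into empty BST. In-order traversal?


Insert 32: root
Insert 41: R from 32
Insert 5: L from 32
Insert 66: R from 32 -> R from 41
Insert 11: L from 32 -> R from 5
Insert 84: R from 32 -> R from 41 -> R from 66
Insert 14: L from 32 -> R from 5 -> R from 11
Insert 64: R from 32 -> R from 41 -> L from 66

In-order: [5, 11, 14, 32, 41, 64, 66, 84]


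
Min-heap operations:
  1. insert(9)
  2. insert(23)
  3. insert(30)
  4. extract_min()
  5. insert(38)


insert(9) -> [9]
insert(23) -> [9, 23]
insert(30) -> [9, 23, 30]
extract_min()->9, [23, 30]
insert(38) -> [23, 30, 38]

Final heap: [23, 30, 38]


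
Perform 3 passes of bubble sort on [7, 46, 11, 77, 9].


Initial: [7, 46, 11, 77, 9]
Pass 1: [7, 11, 46, 9, 77] (2 swaps)
Pass 2: [7, 11, 9, 46, 77] (1 swaps)
Pass 3: [7, 9, 11, 46, 77] (1 swaps)

After 3 passes: [7, 9, 11, 46, 77]


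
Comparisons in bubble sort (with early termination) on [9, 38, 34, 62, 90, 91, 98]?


Algorithm: bubble sort (with early termination)
Input: [9, 38, 34, 62, 90, 91, 98]
Sorted: [9, 34, 38, 62, 90, 91, 98]

11


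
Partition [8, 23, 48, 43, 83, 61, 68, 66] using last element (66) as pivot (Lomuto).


Pivot: 66
  8 <= 66: advance i (no swap)
  23 <= 66: advance i (no swap)
  48 <= 66: advance i (no swap)
  43 <= 66: advance i (no swap)
  61 <= 66: swap -> [8, 23, 48, 43, 61, 83, 68, 66]
Place pivot at 5: [8, 23, 48, 43, 61, 66, 68, 83]

Partitioned: [8, 23, 48, 43, 61, 66, 68, 83]


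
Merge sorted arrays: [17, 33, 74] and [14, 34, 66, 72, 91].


Take 14 from B
Take 17 from A
Take 33 from A
Take 34 from B
Take 66 from B
Take 72 from B
Take 74 from A

Merged: [14, 17, 33, 34, 66, 72, 74, 91]


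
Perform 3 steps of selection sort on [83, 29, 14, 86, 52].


Initial: [83, 29, 14, 86, 52]
Step 1: min=14 at 2
  Swap: [14, 29, 83, 86, 52]
Step 2: min=29 at 1
  Swap: [14, 29, 83, 86, 52]
Step 3: min=52 at 4
  Swap: [14, 29, 52, 86, 83]

After 3 steps: [14, 29, 52, 86, 83]


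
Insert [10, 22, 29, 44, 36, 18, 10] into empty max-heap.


Insert 10: [10]
Insert 22: [22, 10]
Insert 29: [29, 10, 22]
Insert 44: [44, 29, 22, 10]
Insert 36: [44, 36, 22, 10, 29]
Insert 18: [44, 36, 22, 10, 29, 18]
Insert 10: [44, 36, 22, 10, 29, 18, 10]

Final heap: [44, 36, 22, 10, 29, 18, 10]


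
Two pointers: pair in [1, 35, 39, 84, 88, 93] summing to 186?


lo=0(1)+hi=5(93)=94
lo=1(35)+hi=5(93)=128
lo=2(39)+hi=5(93)=132
lo=3(84)+hi=5(93)=177
lo=4(88)+hi=5(93)=181

No pair found


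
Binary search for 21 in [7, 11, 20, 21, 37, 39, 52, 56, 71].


Step 1: lo=0, hi=8, mid=4, val=37
Step 2: lo=0, hi=3, mid=1, val=11
Step 3: lo=2, hi=3, mid=2, val=20
Step 4: lo=3, hi=3, mid=3, val=21

Found at index 3


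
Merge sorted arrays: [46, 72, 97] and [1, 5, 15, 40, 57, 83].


Take 1 from B
Take 5 from B
Take 15 from B
Take 40 from B
Take 46 from A
Take 57 from B
Take 72 from A
Take 83 from B

Merged: [1, 5, 15, 40, 46, 57, 72, 83, 97]


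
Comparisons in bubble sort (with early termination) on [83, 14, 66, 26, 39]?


Algorithm: bubble sort (with early termination)
Input: [83, 14, 66, 26, 39]
Sorted: [14, 26, 39, 66, 83]

9


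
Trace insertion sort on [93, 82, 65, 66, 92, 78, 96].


Initial: [93, 82, 65, 66, 92, 78, 96]
Insert 82: [82, 93, 65, 66, 92, 78, 96]
Insert 65: [65, 82, 93, 66, 92, 78, 96]
Insert 66: [65, 66, 82, 93, 92, 78, 96]
Insert 92: [65, 66, 82, 92, 93, 78, 96]
Insert 78: [65, 66, 78, 82, 92, 93, 96]
Insert 96: [65, 66, 78, 82, 92, 93, 96]

Sorted: [65, 66, 78, 82, 92, 93, 96]


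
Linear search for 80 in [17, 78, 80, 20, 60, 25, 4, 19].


i=0: 17!=80
i=1: 78!=80
i=2: 80==80 found!

Found at 2, 3 comps


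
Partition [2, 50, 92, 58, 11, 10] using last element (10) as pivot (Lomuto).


Pivot: 10
  2 <= 10: advance i (no swap)
Place pivot at 1: [2, 10, 92, 58, 11, 50]

Partitioned: [2, 10, 92, 58, 11, 50]


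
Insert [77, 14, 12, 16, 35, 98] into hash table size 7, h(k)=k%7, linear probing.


Insert 77: h=0 -> slot 0
Insert 14: h=0, 1 probes -> slot 1
Insert 12: h=5 -> slot 5
Insert 16: h=2 -> slot 2
Insert 35: h=0, 3 probes -> slot 3
Insert 98: h=0, 4 probes -> slot 4

Table: [77, 14, 16, 35, 98, 12, None]


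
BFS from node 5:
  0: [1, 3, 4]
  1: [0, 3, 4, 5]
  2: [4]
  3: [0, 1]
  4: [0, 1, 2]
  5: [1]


Visit 5, enqueue [1]
Visit 1, enqueue [0, 3, 4]
Visit 0, enqueue []
Visit 3, enqueue []
Visit 4, enqueue [2]
Visit 2, enqueue []

BFS order: [5, 1, 0, 3, 4, 2]


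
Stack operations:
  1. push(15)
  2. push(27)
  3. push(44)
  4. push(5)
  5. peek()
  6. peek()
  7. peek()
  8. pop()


push(15) -> [15]
push(27) -> [15, 27]
push(44) -> [15, 27, 44]
push(5) -> [15, 27, 44, 5]
peek()->5
peek()->5
peek()->5
pop()->5, [15, 27, 44]

Final stack: [15, 27, 44]


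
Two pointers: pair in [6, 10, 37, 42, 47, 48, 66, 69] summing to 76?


lo=0(6)+hi=7(69)=75
lo=1(10)+hi=7(69)=79
lo=1(10)+hi=6(66)=76

Yes: 10+66=76


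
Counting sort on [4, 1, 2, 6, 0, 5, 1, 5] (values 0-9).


Input: [4, 1, 2, 6, 0, 5, 1, 5]
Counts: [1, 2, 1, 0, 1, 2, 1, 0, 0, 0]

Sorted: [0, 1, 1, 2, 4, 5, 5, 6]


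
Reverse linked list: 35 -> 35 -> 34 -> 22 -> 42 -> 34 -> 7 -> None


Step 1: curr=35, set curr.next=prev(None) | reversed so far: 35
Step 2: curr=35, set curr.next=prev(35) | reversed so far: 35 -> 35
Step 3: curr=34, set curr.next=prev(35) | reversed so far: 34 -> 35 -> 35
Step 4: curr=22, set curr.next=prev(34) | reversed so far: 22 -> 34 -> 35 -> 35
Step 5: curr=42, set curr.next=prev(22) | reversed so far: 42 -> 22 -> 34 -> 35 -> 35
Step 6: curr=34, set curr.next=prev(42) | reversed so far: 34 -> 42 -> 22 -> 34 -> 35 -> 35
Step 7: curr=7, set curr.next=prev(34) | reversed so far: 7 -> 34 -> 42 -> 22 -> 34 -> 35 -> 35

7 -> 34 -> 42 -> 22 -> 34 -> 35 -> 35 -> None


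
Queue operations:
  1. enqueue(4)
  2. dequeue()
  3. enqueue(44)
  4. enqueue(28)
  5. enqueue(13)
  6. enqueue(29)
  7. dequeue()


enqueue(4) -> [4]
dequeue()->4, []
enqueue(44) -> [44]
enqueue(28) -> [44, 28]
enqueue(13) -> [44, 28, 13]
enqueue(29) -> [44, 28, 13, 29]
dequeue()->44, [28, 13, 29]

Final queue: [28, 13, 29]


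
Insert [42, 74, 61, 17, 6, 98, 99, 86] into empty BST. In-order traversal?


Insert 42: root
Insert 74: R from 42
Insert 61: R from 42 -> L from 74
Insert 17: L from 42
Insert 6: L from 42 -> L from 17
Insert 98: R from 42 -> R from 74
Insert 99: R from 42 -> R from 74 -> R from 98
Insert 86: R from 42 -> R from 74 -> L from 98

In-order: [6, 17, 42, 61, 74, 86, 98, 99]


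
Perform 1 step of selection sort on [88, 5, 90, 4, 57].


Initial: [88, 5, 90, 4, 57]
Step 1: min=4 at 3
  Swap: [4, 5, 90, 88, 57]

After 1 step: [4, 5, 90, 88, 57]


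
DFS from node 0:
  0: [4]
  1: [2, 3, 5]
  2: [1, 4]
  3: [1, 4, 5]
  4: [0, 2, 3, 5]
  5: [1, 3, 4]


Visit 0, push [4]
Visit 4, push [5, 3, 2]
Visit 2, push [1]
Visit 1, push [5, 3]
Visit 3, push [5]
Visit 5, push []

DFS order: [0, 4, 2, 1, 3, 5]


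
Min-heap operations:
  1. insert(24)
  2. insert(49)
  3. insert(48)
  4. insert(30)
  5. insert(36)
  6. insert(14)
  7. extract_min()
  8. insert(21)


insert(24) -> [24]
insert(49) -> [24, 49]
insert(48) -> [24, 49, 48]
insert(30) -> [24, 30, 48, 49]
insert(36) -> [24, 30, 48, 49, 36]
insert(14) -> [14, 30, 24, 49, 36, 48]
extract_min()->14, [24, 30, 48, 49, 36]
insert(21) -> [21, 30, 24, 49, 36, 48]

Final heap: [21, 30, 24, 49, 36, 48]


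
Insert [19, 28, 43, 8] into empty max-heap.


Insert 19: [19]
Insert 28: [28, 19]
Insert 43: [43, 19, 28]
Insert 8: [43, 19, 28, 8]

Final heap: [43, 19, 28, 8]


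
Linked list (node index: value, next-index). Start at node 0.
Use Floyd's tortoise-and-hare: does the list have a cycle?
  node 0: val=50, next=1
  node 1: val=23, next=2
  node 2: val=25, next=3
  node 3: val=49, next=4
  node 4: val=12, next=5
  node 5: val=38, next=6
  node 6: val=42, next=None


Floyd's tortoise (slow, +1) and hare (fast, +2):
  init: slow=0, fast=0
  step 1: slow=1, fast=2
  step 2: slow=2, fast=4
  step 3: slow=3, fast=6
  step 4: fast -> None, no cycle

Cycle: no


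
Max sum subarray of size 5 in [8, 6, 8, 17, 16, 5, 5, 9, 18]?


[0:5]: 55
[1:6]: 52
[2:7]: 51
[3:8]: 52
[4:9]: 53

Max: 55 at [0:5]


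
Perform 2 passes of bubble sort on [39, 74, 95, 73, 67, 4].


Initial: [39, 74, 95, 73, 67, 4]
Pass 1: [39, 74, 73, 67, 4, 95] (3 swaps)
Pass 2: [39, 73, 67, 4, 74, 95] (3 swaps)

After 2 passes: [39, 73, 67, 4, 74, 95]


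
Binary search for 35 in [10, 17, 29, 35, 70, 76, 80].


Step 1: lo=0, hi=6, mid=3, val=35

Found at index 3


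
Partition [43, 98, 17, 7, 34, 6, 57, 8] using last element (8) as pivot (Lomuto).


Pivot: 8
  7 <= 8: swap -> [7, 98, 17, 43, 34, 6, 57, 8]
  6 <= 8: swap -> [7, 6, 17, 43, 34, 98, 57, 8]
Place pivot at 2: [7, 6, 8, 43, 34, 98, 57, 17]

Partitioned: [7, 6, 8, 43, 34, 98, 57, 17]


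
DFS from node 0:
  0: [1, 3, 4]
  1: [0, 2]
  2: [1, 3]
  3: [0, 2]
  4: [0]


Visit 0, push [4, 3, 1]
Visit 1, push [2]
Visit 2, push [3]
Visit 3, push []
Visit 4, push []

DFS order: [0, 1, 2, 3, 4]


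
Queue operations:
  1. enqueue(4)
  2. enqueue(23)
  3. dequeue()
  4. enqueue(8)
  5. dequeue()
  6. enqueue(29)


enqueue(4) -> [4]
enqueue(23) -> [4, 23]
dequeue()->4, [23]
enqueue(8) -> [23, 8]
dequeue()->23, [8]
enqueue(29) -> [8, 29]

Final queue: [8, 29]


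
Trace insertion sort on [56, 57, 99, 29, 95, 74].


Initial: [56, 57, 99, 29, 95, 74]
Insert 57: [56, 57, 99, 29, 95, 74]
Insert 99: [56, 57, 99, 29, 95, 74]
Insert 29: [29, 56, 57, 99, 95, 74]
Insert 95: [29, 56, 57, 95, 99, 74]
Insert 74: [29, 56, 57, 74, 95, 99]

Sorted: [29, 56, 57, 74, 95, 99]


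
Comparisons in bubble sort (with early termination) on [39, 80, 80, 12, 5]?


Algorithm: bubble sort (with early termination)
Input: [39, 80, 80, 12, 5]
Sorted: [5, 12, 39, 80, 80]

10


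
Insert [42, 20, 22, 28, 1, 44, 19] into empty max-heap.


Insert 42: [42]
Insert 20: [42, 20]
Insert 22: [42, 20, 22]
Insert 28: [42, 28, 22, 20]
Insert 1: [42, 28, 22, 20, 1]
Insert 44: [44, 28, 42, 20, 1, 22]
Insert 19: [44, 28, 42, 20, 1, 22, 19]

Final heap: [44, 28, 42, 20, 1, 22, 19]


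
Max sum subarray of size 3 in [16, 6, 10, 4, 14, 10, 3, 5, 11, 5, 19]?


[0:3]: 32
[1:4]: 20
[2:5]: 28
[3:6]: 28
[4:7]: 27
[5:8]: 18
[6:9]: 19
[7:10]: 21
[8:11]: 35

Max: 35 at [8:11]


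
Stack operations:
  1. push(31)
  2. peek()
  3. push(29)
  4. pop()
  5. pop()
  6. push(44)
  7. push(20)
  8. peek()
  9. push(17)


push(31) -> [31]
peek()->31
push(29) -> [31, 29]
pop()->29, [31]
pop()->31, []
push(44) -> [44]
push(20) -> [44, 20]
peek()->20
push(17) -> [44, 20, 17]

Final stack: [44, 20, 17]


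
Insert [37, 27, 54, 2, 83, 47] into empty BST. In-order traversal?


Insert 37: root
Insert 27: L from 37
Insert 54: R from 37
Insert 2: L from 37 -> L from 27
Insert 83: R from 37 -> R from 54
Insert 47: R from 37 -> L from 54

In-order: [2, 27, 37, 47, 54, 83]


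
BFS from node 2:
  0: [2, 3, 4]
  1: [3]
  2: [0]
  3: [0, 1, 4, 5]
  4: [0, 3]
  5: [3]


Visit 2, enqueue [0]
Visit 0, enqueue [3, 4]
Visit 3, enqueue [1, 5]
Visit 4, enqueue []
Visit 1, enqueue []
Visit 5, enqueue []

BFS order: [2, 0, 3, 4, 1, 5]


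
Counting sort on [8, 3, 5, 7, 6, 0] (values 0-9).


Input: [8, 3, 5, 7, 6, 0]
Counts: [1, 0, 0, 1, 0, 1, 1, 1, 1, 0]

Sorted: [0, 3, 5, 6, 7, 8]


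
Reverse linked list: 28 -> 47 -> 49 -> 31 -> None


Step 1: curr=28, set curr.next=prev(None) | reversed so far: 28
Step 2: curr=47, set curr.next=prev(28) | reversed so far: 47 -> 28
Step 3: curr=49, set curr.next=prev(47) | reversed so far: 49 -> 47 -> 28
Step 4: curr=31, set curr.next=prev(49) | reversed so far: 31 -> 49 -> 47 -> 28

31 -> 49 -> 47 -> 28 -> None


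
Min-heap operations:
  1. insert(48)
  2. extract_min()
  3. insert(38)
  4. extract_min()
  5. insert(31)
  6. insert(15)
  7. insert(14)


insert(48) -> [48]
extract_min()->48, []
insert(38) -> [38]
extract_min()->38, []
insert(31) -> [31]
insert(15) -> [15, 31]
insert(14) -> [14, 31, 15]

Final heap: [14, 31, 15]


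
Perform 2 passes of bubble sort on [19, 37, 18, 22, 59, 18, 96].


Initial: [19, 37, 18, 22, 59, 18, 96]
Pass 1: [19, 18, 22, 37, 18, 59, 96] (3 swaps)
Pass 2: [18, 19, 22, 18, 37, 59, 96] (2 swaps)

After 2 passes: [18, 19, 22, 18, 37, 59, 96]


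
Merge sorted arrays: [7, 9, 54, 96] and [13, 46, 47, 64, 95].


Take 7 from A
Take 9 from A
Take 13 from B
Take 46 from B
Take 47 from B
Take 54 from A
Take 64 from B
Take 95 from B

Merged: [7, 9, 13, 46, 47, 54, 64, 95, 96]


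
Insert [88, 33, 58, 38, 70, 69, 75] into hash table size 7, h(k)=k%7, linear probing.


Insert 88: h=4 -> slot 4
Insert 33: h=5 -> slot 5
Insert 58: h=2 -> slot 2
Insert 38: h=3 -> slot 3
Insert 70: h=0 -> slot 0
Insert 69: h=6 -> slot 6
Insert 75: h=5, 3 probes -> slot 1

Table: [70, 75, 58, 38, 88, 33, 69]


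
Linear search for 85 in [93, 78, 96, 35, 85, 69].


i=0: 93!=85
i=1: 78!=85
i=2: 96!=85
i=3: 35!=85
i=4: 85==85 found!

Found at 4, 5 comps


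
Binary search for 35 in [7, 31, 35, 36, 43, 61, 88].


Step 1: lo=0, hi=6, mid=3, val=36
Step 2: lo=0, hi=2, mid=1, val=31
Step 3: lo=2, hi=2, mid=2, val=35

Found at index 2


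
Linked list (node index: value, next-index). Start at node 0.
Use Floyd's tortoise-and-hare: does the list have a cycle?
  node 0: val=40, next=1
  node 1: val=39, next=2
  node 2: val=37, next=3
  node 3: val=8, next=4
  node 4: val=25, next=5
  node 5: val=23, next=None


Floyd's tortoise (slow, +1) and hare (fast, +2):
  init: slow=0, fast=0
  step 1: slow=1, fast=2
  step 2: slow=2, fast=4
  step 3: fast 4->5->None, no cycle

Cycle: no


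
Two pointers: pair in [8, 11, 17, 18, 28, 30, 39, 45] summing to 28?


lo=0(8)+hi=7(45)=53
lo=0(8)+hi=6(39)=47
lo=0(8)+hi=5(30)=38
lo=0(8)+hi=4(28)=36
lo=0(8)+hi=3(18)=26
lo=1(11)+hi=3(18)=29
lo=1(11)+hi=2(17)=28

Yes: 11+17=28


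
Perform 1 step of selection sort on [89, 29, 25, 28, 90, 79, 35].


Initial: [89, 29, 25, 28, 90, 79, 35]
Step 1: min=25 at 2
  Swap: [25, 29, 89, 28, 90, 79, 35]

After 1 step: [25, 29, 89, 28, 90, 79, 35]


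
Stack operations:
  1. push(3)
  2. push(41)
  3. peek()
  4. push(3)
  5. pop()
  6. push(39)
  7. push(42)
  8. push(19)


push(3) -> [3]
push(41) -> [3, 41]
peek()->41
push(3) -> [3, 41, 3]
pop()->3, [3, 41]
push(39) -> [3, 41, 39]
push(42) -> [3, 41, 39, 42]
push(19) -> [3, 41, 39, 42, 19]

Final stack: [3, 41, 39, 42, 19]


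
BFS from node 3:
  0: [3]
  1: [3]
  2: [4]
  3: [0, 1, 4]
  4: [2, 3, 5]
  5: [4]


Visit 3, enqueue [0, 1, 4]
Visit 0, enqueue []
Visit 1, enqueue []
Visit 4, enqueue [2, 5]
Visit 2, enqueue []
Visit 5, enqueue []

BFS order: [3, 0, 1, 4, 2, 5]


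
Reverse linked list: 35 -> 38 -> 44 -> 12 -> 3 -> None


Step 1: curr=35, set curr.next=prev(None) | reversed so far: 35
Step 2: curr=38, set curr.next=prev(35) | reversed so far: 38 -> 35
Step 3: curr=44, set curr.next=prev(38) | reversed so far: 44 -> 38 -> 35
Step 4: curr=12, set curr.next=prev(44) | reversed so far: 12 -> 44 -> 38 -> 35
Step 5: curr=3, set curr.next=prev(12) | reversed so far: 3 -> 12 -> 44 -> 38 -> 35

3 -> 12 -> 44 -> 38 -> 35 -> None


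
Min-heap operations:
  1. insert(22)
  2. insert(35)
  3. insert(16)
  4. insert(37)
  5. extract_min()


insert(22) -> [22]
insert(35) -> [22, 35]
insert(16) -> [16, 35, 22]
insert(37) -> [16, 35, 22, 37]
extract_min()->16, [22, 35, 37]

Final heap: [22, 35, 37]


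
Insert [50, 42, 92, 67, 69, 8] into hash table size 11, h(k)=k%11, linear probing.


Insert 50: h=6 -> slot 6
Insert 42: h=9 -> slot 9
Insert 92: h=4 -> slot 4
Insert 67: h=1 -> slot 1
Insert 69: h=3 -> slot 3
Insert 8: h=8 -> slot 8

Table: [None, 67, None, 69, 92, None, 50, None, 8, 42, None]


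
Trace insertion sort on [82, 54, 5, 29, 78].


Initial: [82, 54, 5, 29, 78]
Insert 54: [54, 82, 5, 29, 78]
Insert 5: [5, 54, 82, 29, 78]
Insert 29: [5, 29, 54, 82, 78]
Insert 78: [5, 29, 54, 78, 82]

Sorted: [5, 29, 54, 78, 82]


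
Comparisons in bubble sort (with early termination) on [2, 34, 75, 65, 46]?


Algorithm: bubble sort (with early termination)
Input: [2, 34, 75, 65, 46]
Sorted: [2, 34, 46, 65, 75]

9


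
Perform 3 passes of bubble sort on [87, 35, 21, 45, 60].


Initial: [87, 35, 21, 45, 60]
Pass 1: [35, 21, 45, 60, 87] (4 swaps)
Pass 2: [21, 35, 45, 60, 87] (1 swaps)
Pass 3: [21, 35, 45, 60, 87] (0 swaps)

After 3 passes: [21, 35, 45, 60, 87]


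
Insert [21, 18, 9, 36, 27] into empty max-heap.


Insert 21: [21]
Insert 18: [21, 18]
Insert 9: [21, 18, 9]
Insert 36: [36, 21, 9, 18]
Insert 27: [36, 27, 9, 18, 21]

Final heap: [36, 27, 9, 18, 21]


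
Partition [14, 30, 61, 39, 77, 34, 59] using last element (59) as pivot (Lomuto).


Pivot: 59
  14 <= 59: advance i (no swap)
  30 <= 59: advance i (no swap)
  39 <= 59: swap -> [14, 30, 39, 61, 77, 34, 59]
  34 <= 59: swap -> [14, 30, 39, 34, 77, 61, 59]
Place pivot at 4: [14, 30, 39, 34, 59, 61, 77]

Partitioned: [14, 30, 39, 34, 59, 61, 77]


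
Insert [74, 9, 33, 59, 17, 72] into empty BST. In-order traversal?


Insert 74: root
Insert 9: L from 74
Insert 33: L from 74 -> R from 9
Insert 59: L from 74 -> R from 9 -> R from 33
Insert 17: L from 74 -> R from 9 -> L from 33
Insert 72: L from 74 -> R from 9 -> R from 33 -> R from 59

In-order: [9, 17, 33, 59, 72, 74]


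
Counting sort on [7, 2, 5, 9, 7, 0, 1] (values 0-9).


Input: [7, 2, 5, 9, 7, 0, 1]
Counts: [1, 1, 1, 0, 0, 1, 0, 2, 0, 1]

Sorted: [0, 1, 2, 5, 7, 7, 9]


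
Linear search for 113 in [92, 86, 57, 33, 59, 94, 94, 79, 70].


i=0: 92!=113
i=1: 86!=113
i=2: 57!=113
i=3: 33!=113
i=4: 59!=113
i=5: 94!=113
i=6: 94!=113
i=7: 79!=113
i=8: 70!=113

Not found, 9 comps


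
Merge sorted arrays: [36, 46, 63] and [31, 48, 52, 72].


Take 31 from B
Take 36 from A
Take 46 from A
Take 48 from B
Take 52 from B
Take 63 from A

Merged: [31, 36, 46, 48, 52, 63, 72]


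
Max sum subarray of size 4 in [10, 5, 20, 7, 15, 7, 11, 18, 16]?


[0:4]: 42
[1:5]: 47
[2:6]: 49
[3:7]: 40
[4:8]: 51
[5:9]: 52

Max: 52 at [5:9]


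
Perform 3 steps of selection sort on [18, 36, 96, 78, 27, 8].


Initial: [18, 36, 96, 78, 27, 8]
Step 1: min=8 at 5
  Swap: [8, 36, 96, 78, 27, 18]
Step 2: min=18 at 5
  Swap: [8, 18, 96, 78, 27, 36]
Step 3: min=27 at 4
  Swap: [8, 18, 27, 78, 96, 36]

After 3 steps: [8, 18, 27, 78, 96, 36]


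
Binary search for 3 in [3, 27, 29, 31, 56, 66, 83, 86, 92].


Step 1: lo=0, hi=8, mid=4, val=56
Step 2: lo=0, hi=3, mid=1, val=27
Step 3: lo=0, hi=0, mid=0, val=3

Found at index 0


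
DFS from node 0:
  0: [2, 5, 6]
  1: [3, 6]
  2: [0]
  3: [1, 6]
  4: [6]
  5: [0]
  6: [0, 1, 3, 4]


Visit 0, push [6, 5, 2]
Visit 2, push []
Visit 5, push []
Visit 6, push [4, 3, 1]
Visit 1, push [3]
Visit 3, push []
Visit 4, push []

DFS order: [0, 2, 5, 6, 1, 3, 4]


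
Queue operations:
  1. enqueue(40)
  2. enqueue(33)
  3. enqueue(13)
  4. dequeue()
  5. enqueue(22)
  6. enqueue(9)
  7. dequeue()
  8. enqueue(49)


enqueue(40) -> [40]
enqueue(33) -> [40, 33]
enqueue(13) -> [40, 33, 13]
dequeue()->40, [33, 13]
enqueue(22) -> [33, 13, 22]
enqueue(9) -> [33, 13, 22, 9]
dequeue()->33, [13, 22, 9]
enqueue(49) -> [13, 22, 9, 49]

Final queue: [13, 22, 9, 49]


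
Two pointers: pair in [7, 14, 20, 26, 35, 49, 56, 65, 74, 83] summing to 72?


lo=0(7)+hi=9(83)=90
lo=0(7)+hi=8(74)=81
lo=0(7)+hi=7(65)=72

Yes: 7+65=72


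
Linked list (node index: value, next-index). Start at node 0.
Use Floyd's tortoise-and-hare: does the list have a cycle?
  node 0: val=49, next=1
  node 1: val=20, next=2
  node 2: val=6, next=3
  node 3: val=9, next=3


Floyd's tortoise (slow, +1) and hare (fast, +2):
  init: slow=0, fast=0
  step 1: slow=1, fast=2
  step 2: slow=2, fast=3
  step 3: slow=3, fast=3
  slow == fast at node 3: cycle detected

Cycle: yes


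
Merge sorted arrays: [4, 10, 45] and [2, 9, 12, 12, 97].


Take 2 from B
Take 4 from A
Take 9 from B
Take 10 from A
Take 12 from B
Take 12 from B
Take 45 from A

Merged: [2, 4, 9, 10, 12, 12, 45, 97]


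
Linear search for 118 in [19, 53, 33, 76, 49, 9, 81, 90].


i=0: 19!=118
i=1: 53!=118
i=2: 33!=118
i=3: 76!=118
i=4: 49!=118
i=5: 9!=118
i=6: 81!=118
i=7: 90!=118

Not found, 8 comps


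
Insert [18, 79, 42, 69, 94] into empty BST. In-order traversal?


Insert 18: root
Insert 79: R from 18
Insert 42: R from 18 -> L from 79
Insert 69: R from 18 -> L from 79 -> R from 42
Insert 94: R from 18 -> R from 79

In-order: [18, 42, 69, 79, 94]


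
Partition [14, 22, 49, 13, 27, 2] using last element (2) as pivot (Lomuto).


Pivot: 2
Place pivot at 0: [2, 22, 49, 13, 27, 14]

Partitioned: [2, 22, 49, 13, 27, 14]


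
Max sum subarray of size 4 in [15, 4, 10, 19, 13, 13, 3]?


[0:4]: 48
[1:5]: 46
[2:6]: 55
[3:7]: 48

Max: 55 at [2:6]


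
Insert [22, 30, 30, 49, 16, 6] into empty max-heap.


Insert 22: [22]
Insert 30: [30, 22]
Insert 30: [30, 22, 30]
Insert 49: [49, 30, 30, 22]
Insert 16: [49, 30, 30, 22, 16]
Insert 6: [49, 30, 30, 22, 16, 6]

Final heap: [49, 30, 30, 22, 16, 6]


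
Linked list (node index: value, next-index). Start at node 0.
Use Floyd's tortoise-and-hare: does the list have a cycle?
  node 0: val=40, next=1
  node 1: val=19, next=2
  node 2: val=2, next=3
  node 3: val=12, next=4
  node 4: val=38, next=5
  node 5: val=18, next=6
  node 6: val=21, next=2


Floyd's tortoise (slow, +1) and hare (fast, +2):
  init: slow=0, fast=0
  step 1: slow=1, fast=2
  step 2: slow=2, fast=4
  step 3: slow=3, fast=6
  step 4: slow=4, fast=3
  step 5: slow=5, fast=5
  slow == fast at node 5: cycle detected

Cycle: yes


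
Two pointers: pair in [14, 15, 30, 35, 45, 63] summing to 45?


lo=0(14)+hi=5(63)=77
lo=0(14)+hi=4(45)=59
lo=0(14)+hi=3(35)=49
lo=0(14)+hi=2(30)=44
lo=1(15)+hi=2(30)=45

Yes: 15+30=45


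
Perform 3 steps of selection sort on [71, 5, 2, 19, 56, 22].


Initial: [71, 5, 2, 19, 56, 22]
Step 1: min=2 at 2
  Swap: [2, 5, 71, 19, 56, 22]
Step 2: min=5 at 1
  Swap: [2, 5, 71, 19, 56, 22]
Step 3: min=19 at 3
  Swap: [2, 5, 19, 71, 56, 22]

After 3 steps: [2, 5, 19, 71, 56, 22]


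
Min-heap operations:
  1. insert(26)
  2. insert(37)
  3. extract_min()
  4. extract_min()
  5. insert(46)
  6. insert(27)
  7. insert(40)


insert(26) -> [26]
insert(37) -> [26, 37]
extract_min()->26, [37]
extract_min()->37, []
insert(46) -> [46]
insert(27) -> [27, 46]
insert(40) -> [27, 46, 40]

Final heap: [27, 46, 40]


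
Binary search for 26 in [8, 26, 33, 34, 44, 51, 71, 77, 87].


Step 1: lo=0, hi=8, mid=4, val=44
Step 2: lo=0, hi=3, mid=1, val=26

Found at index 1
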